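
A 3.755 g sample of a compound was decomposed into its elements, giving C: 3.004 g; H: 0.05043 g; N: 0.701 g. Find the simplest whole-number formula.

C5HN

C: 3.004 g ÷ 12.01 g/mol = 0.2501 mol
H: 0.05043 g ÷ 1.008 g/mol = 0.05003 mol
N: 0.701 g ÷ 14.01 g/mol = 0.05004 mol
Smallest is H at 0.05003 mol; normalising gives C 5.000, H 1.000, N 1.000
→ C5HN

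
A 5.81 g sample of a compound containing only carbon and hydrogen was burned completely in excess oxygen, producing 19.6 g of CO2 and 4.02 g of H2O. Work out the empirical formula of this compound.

mol C = 19.6 / 44.01 = 0.4454; mass C = 0.4454 × 12.01 = 5.349 g
mol H = 2 × (4.02 / 18.02) = 0.4462; mass H = 0.4462 × 1.008 = 0.4497 g
Smallest is C at 0.4454 mol; normalising gives C 1.000, H 1.002
Ratio ≈ 1:1, so the empirical formula is CH

CH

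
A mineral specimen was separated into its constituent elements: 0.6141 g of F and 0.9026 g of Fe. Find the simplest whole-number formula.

F2Fe

n(F) = 0.6141/19.00 = 0.03232, n(Fe) = 0.9026/55.85 = 0.01616
Smallest is Fe at 0.01616 mol; normalising gives F 2.000, Fe 1.000
→ F2Fe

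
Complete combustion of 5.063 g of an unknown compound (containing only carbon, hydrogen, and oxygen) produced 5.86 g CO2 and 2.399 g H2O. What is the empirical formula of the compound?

C2H4O3

mol C = 5.86 / 44.01 = 0.1332; mass C = 0.1332 × 12.01 = 1.599 g
mol H = 2 × (2.399 / 18.02) = 0.2663; mass H = 0.2663 × 1.008 = 0.2684 g
mass O = 5.063 − (1.868) = 3.195 g → mol O = 0.1997
Smallest is C at 0.1332 mol; normalising gives C 1.000, H 2.000, O 1.500
×2: C 2.00, H 4.00, O 3.00 → C2H4O3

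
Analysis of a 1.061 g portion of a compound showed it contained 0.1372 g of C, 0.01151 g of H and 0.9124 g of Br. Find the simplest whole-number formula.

Moles — C: 0.1372 / 12.01 = 0.01142 mol; H: 0.01151 / 1.008 = 0.01142 mol; Br: 0.9124 / 79.90 = 0.01142 mol
Smallest is H at 0.01142 mol; normalising gives C 1.000, H 1.000, Br 1.000
≈ 1:1:1 → CHBr

CHBr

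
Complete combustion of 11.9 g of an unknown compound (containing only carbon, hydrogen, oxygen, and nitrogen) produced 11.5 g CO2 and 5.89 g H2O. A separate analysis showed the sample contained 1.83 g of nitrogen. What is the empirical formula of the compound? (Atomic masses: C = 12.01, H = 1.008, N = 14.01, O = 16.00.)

mol C = 11.5 / 44.01 = 0.2613; mass C = 0.2613 × 12.01 = 3.138 g
mol H = 2 × (5.89 / 18.02) = 0.6537; mass H = 0.6537 × 1.008 = 0.6589 g
mol N = 1.83 / 14.01 = 0.1306
mass O = 11.9 − (5.627) = 6.273 g → mol O = 0.3920
Smallest is N at 0.1306 mol; normalising gives C 2.000, H 5.005, N 1.000, O 3.001
→ C2H5NO3

C2H5NO3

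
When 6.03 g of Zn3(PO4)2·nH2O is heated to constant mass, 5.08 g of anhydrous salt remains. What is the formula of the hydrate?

Zn3(PO4)2·4H2O

Mass of water lost = 6.03 − 5.08 = 0.95 g → 0.95 / 18.02 = 0.05272 mol H2O
Molar mass of Zn3(PO4)2 = 386.08 g/mol → mol Zn3(PO4)2 = 5.08 / 386.08 = 0.01316
n = 0.05272 / 0.01316 = 4.01 ≈ 4 → Zn3(PO4)2·4H2O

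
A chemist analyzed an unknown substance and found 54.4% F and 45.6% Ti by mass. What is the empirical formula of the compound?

Assume 100 g: 54.4 g F, 45.6 g Ti.
Moles — F: 54.4 / 19.00 = 2.863 mol; Ti: 45.6 / 47.87 = 0.9526 mol
Ratios (÷ 0.9526): F 3.006, Ti 1.000
→ F3Ti

F3Ti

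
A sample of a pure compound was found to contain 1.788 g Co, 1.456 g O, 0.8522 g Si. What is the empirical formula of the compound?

Moles — Co: 1.788 / 58.93 = 0.03034 mol; O: 1.456 / 16.00 = 0.091 mol; Si: 0.8522 / 28.09 = 0.03034 mol
Ratios (÷ 0.03034): Co 1.000, O 3.000, Si 1.000
Ratio ≈ 1:3:1, so the empirical formula is CoO3Si

CoO3Si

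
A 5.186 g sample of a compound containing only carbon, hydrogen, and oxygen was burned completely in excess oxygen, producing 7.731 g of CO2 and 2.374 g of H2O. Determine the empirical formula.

C2H3O2

mol C = 7.731 / 44.01 = 0.1757; mass C = 0.1757 × 12.01 = 2.110 g
mol H = 2 × (2.374 / 18.02) = 0.2635; mass H = 0.2635 × 1.008 = 0.2656 g
mass O = 5.186 − (2.375) = 2.811 g → mol O = 0.1757
Ratios (÷ 0.1757): C 1.000, H 1.500, O 1.000
Scaling by 2: C 2.00, H 3.00, O 2.00 → C2H3O2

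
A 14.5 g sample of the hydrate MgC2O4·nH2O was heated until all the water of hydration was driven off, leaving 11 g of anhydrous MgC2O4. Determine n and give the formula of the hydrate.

MgC2O4·2H2O

Mass of water lost = 14.5 − 11 = 3.5 g → 3.5 / 18.02 = 0.1942 mol H2O
Molar mass of MgC2O4 = 112.33 g/mol → mol MgC2O4 = 11 / 112.33 = 0.09793
n = 0.1942 / 0.09793 = 1.98 ≈ 2 → MgC2O4·2H2O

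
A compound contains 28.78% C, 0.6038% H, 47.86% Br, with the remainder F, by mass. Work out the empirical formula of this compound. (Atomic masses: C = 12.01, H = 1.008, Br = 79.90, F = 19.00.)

C4HBrF2

Assume 100 g: 28.78 g C, 0.6038 g H, 47.86 g Br, 22.756 g F.
n(C) = 28.78/12.01 = 2.396, n(H) = 0.6038/1.008 = 0.599, n(Br) = 47.86/79.90 = 0.599, n(F) = 22.756/19.00 = 1.198
Smallest is Br at 0.599 mol; normalising gives C 4.001, H 1.000, Br 1.000, F 1.999
Ratio ≈ 4:1:1:2, so the empirical formula is C4HBrF2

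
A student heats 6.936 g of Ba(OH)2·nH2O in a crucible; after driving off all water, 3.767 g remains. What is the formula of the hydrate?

Mass of water lost = 6.936 − 3.767 = 3.169 g → 3.169 / 18.02 = 0.1759 mol H2O
Molar mass of Ba(OH)2 = 171.35 g/mol → mol Ba(OH)2 = 3.767 / 171.35 = 0.02198
n = 0.1759 / 0.02198 = 8.00 ≈ 8 → Ba(OH)2·8H2O

Ba(OH)2·8H2O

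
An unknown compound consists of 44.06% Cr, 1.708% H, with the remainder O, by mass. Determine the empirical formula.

CrH2O4

Assume 100 g: 44.06 g Cr, 1.708 g H, 54.232 g O.
Cr: 44.06 g ÷ 52.00 g/mol = 0.8473 mol
H: 1.708 g ÷ 1.008 g/mol = 1.694 mol
O: 54.232 g ÷ 16.00 g/mol = 3.389 mol
Smallest is Cr at 0.8473 mol; normalising gives Cr 1.000, H 2.000, O 4.000
Ratio ≈ 1:2:4, so the empirical formula is CrH2O4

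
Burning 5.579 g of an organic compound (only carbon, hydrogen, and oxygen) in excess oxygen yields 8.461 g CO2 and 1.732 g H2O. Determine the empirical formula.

CHO

mol C = 8.461 / 44.01 = 0.1923; mass C = 0.1923 × 12.01 = 2.309 g
mol H = 2 × (1.732 / 18.02) = 0.1922; mass H = 0.1922 × 1.008 = 0.1938 g
mass O = 5.579 − (2.503) = 3.076 g → mol O = 0.1923
Smallest is H at 0.1922 mol; normalising gives C 1.000, H 1.000, O 1.000
→ CHO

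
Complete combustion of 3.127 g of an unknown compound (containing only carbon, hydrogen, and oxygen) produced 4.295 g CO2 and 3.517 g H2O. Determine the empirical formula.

CH4O

mol C = 4.295 / 44.01 = 0.09759; mass C = 0.09759 × 12.01 = 1.172 g
mol H = 2 × (3.517 / 18.02) = 0.3903; mass H = 0.3903 × 1.008 = 0.3935 g
mass O = 3.127 − (1.566) = 1.561 g → mol O = 0.09759
Divide by the smallest (0.09759 mol O): C 1.000, H 4.000, O 1.000
→ CH4O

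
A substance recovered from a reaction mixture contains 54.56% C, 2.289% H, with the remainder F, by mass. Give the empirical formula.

Assume 100 g: 54.56 g C, 2.289 g H, 43.151 g F.
n(C) = 54.56/12.01 = 4.543, n(H) = 2.289/1.008 = 2.271, n(F) = 43.151/19.00 = 2.271
Smallest is H at 2.271 mol; normalising gives C 2.001, H 1.000, F 1.000
≈ 2:1:1 → C2HF

C2HF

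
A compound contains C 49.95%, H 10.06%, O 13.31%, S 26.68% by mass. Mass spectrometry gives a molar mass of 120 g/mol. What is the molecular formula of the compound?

Assume 100 g: 49.95 g C, 10.06 g H, 13.31 g O, 26.68 g S.
n(C) = 49.95/12.01 = 4.159, n(H) = 10.06/1.008 = 9.98, n(O) = 13.31/16.00 = 0.8319, n(S) = 26.68/32.07 = 0.8319
Ratios (÷ 0.8319): C 5.000, H 11.997, O 1.000, S 1.000
≈ 5:12:1:1 → C5H12OS
Empirical-formula mass = 120.22 g/mol
n = 120 / 120.22 = 1.00 ≈ 1
Molecular formula = empirical formula = C5H12OS

C5H12OS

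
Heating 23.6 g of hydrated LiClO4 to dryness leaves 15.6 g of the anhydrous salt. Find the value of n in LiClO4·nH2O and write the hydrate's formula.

LiClO4·3H2O

Mass of water lost = 23.6 − 15.6 = 8 g → 8 / 18.02 = 0.444 mol H2O
Molar mass of LiClO4 = 106.39 g/mol → mol LiClO4 = 15.6 / 106.39 = 0.1466
n = 0.444 / 0.1466 = 3.03 ≈ 3 → LiClO4·3H2O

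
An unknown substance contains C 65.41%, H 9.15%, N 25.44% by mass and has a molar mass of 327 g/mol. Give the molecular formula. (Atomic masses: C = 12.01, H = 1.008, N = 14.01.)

C18H30N6

Assume 100 g: 65.41 g C, 9.15 g H, 25.44 g N.
C: 65.41 g ÷ 12.01 g/mol = 5.446 mol
H: 9.15 g ÷ 1.008 g/mol = 9.077 mol
N: 25.44 g ÷ 14.01 g/mol = 1.816 mol
Divide by the smallest (1.816 mol N): C 2.999, H 4.999, N 1.000
→ C3H5N
Empirical-formula mass = 55.08 g/mol
n = 327 / 55.08 = 5.94 ≈ 6
Molecular formula = (C3H5N)×6 = C18H30N6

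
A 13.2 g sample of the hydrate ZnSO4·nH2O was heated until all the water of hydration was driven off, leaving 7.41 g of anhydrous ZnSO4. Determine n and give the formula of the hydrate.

ZnSO4·7H2O

Mass of water lost = 13.2 − 7.41 = 5.79 g → 5.79 / 18.02 = 0.3213 mol H2O
Molar mass of ZnSO4 = 161.45 g/mol → mol ZnSO4 = 7.41 / 161.45 = 0.0459
n = 0.3213 / 0.0459 = 7.00 ≈ 7 → ZnSO4·7H2O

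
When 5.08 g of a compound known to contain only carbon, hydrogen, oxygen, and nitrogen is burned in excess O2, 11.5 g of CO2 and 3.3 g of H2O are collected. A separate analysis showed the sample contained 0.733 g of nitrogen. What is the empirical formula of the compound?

C5H7NO

mol C = 11.5 / 44.01 = 0.2613; mass C = 0.2613 × 12.01 = 3.138 g
mol H = 2 × (3.3 / 18.02) = 0.3663; mass H = 0.3663 × 1.008 = 0.3692 g
mol N = 0.733 / 14.01 = 0.05232
mass O = 5.08 − (4.240) = 0.8395 g → mol O = 0.05247
Ratios (÷ 0.05232): C 4.994, H 7.000, N 1.000, O 1.003
→ C5H7NO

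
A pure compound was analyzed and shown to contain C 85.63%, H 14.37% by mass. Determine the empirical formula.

CH2

Assume 100 g: 85.63 g C, 14.37 g H.
n(C) = 85.63/12.01 = 7.13, n(H) = 14.37/1.008 = 14.26
Smallest is C at 7.13 mol; normalising gives C 1.000, H 1.999
→ CH2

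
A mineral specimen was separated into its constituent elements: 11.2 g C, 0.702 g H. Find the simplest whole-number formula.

C4H3

n(C) = 11.2/12.01 = 0.9326, n(H) = 0.702/1.008 = 0.6964
Divide by the smallest (0.6964 mol H): C 1.339, H 1.000
×3: C 4.02, H 3.00 → C4H3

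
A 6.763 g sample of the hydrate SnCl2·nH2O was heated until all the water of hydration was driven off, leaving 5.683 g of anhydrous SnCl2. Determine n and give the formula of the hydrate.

Mass of water lost = 6.763 − 5.683 = 1.08 g → 1.08 / 18.02 = 0.05993 mol H2O
Molar mass of SnCl2 = 189.61 g/mol → mol SnCl2 = 5.683 / 189.61 = 0.02997
n = 0.05993 / 0.02997 = 2.00 ≈ 2 → SnCl2·2H2O

SnCl2·2H2O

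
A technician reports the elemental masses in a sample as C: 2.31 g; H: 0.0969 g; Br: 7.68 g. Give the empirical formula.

C2HBr

Moles — C: 2.31 / 12.01 = 0.1923 mol; H: 0.0969 / 1.008 = 0.09613 mol; Br: 7.68 / 79.90 = 0.09612 mol
Divide by the smallest (0.09612 mol Br): C 2.001, H 1.000, Br 1.000
≈ 2:1:1 → C2HBr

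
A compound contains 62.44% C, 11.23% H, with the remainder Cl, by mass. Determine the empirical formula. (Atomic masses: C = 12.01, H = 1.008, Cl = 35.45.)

C7H15Cl

Assume 100 g: 62.44 g C, 11.23 g H, 26.33 g Cl.
Moles — C: 62.44 / 12.01 = 5.199 mol; H: 11.23 / 1.008 = 11.14 mol; Cl: 26.33 / 35.45 = 0.7427 mol
Smallest is Cl at 0.7427 mol; normalising gives C 7.000, H 15.000, Cl 1.000
Ratio ≈ 7:15:1, so the empirical formula is C7H15Cl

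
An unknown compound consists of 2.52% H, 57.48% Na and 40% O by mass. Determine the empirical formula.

Assume 100 g: 2.52 g H, 57.48 g Na, 40 g O.
Moles — H: 2.52 / 1.008 = 2.5 mol; Na: 57.48 / 22.99 = 2.5 mol; O: 40 / 16.00 = 2.5 mol
Divide by the smallest (2.5 mol H): H 1.000, Na 1.000, O 1.000
≈ 1:1:1 → HNaO

HNaO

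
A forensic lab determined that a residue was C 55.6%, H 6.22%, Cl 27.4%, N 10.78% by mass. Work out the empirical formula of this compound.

Assume 100 g: 55.6 g C, 6.22 g H, 27.4 g Cl, 10.78 g N.
n(C) = 55.6/12.01 = 4.629, n(H) = 6.22/1.008 = 6.171, n(Cl) = 27.4/35.45 = 0.7729, n(N) = 10.78/14.01 = 0.7695
Ratios (÷ 0.7695): C 6.017, H 8.020, Cl 1.005, N 1.000
→ C6H8ClN

C6H8ClN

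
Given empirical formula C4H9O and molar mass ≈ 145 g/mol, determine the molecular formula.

Empirical-formula mass = 73.11 g/mol
n = 145 / 73.11 = 1.98 ≈ 2
Molecular formula = (C4H9O)2 = C8H18O2

C8H18O2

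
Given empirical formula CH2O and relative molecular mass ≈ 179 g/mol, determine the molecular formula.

C6H12O6

Empirical-formula mass = 30.03 g/mol
n = 179 / 30.03 = 5.96 ≈ 6
Molecular formula = (CH2O)6 = C6H12O6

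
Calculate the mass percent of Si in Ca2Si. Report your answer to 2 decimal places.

25.95%

Molar mass = 2(40.08) + 1(28.09) = 108.250 g/mol
Mass of Si per mole = 1 × 28.09 = 28.090 g
% Si = 28.090 / 108.250 × 100 = 25.95%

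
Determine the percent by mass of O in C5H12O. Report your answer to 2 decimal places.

Molar mass = 5(12.01) + 12(1.008) + 1(16.00) = 88.146 g/mol
Mass of O per mole = 1 × 16.00 = 16.000 g
% O = 16.000 / 88.146 × 100 = 18.15%

18.15%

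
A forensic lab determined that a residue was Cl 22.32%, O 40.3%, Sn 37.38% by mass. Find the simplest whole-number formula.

Assume 100 g: 22.32 g Cl, 40.3 g O, 37.38 g Sn.
Cl: 22.32 g ÷ 35.45 g/mol = 0.6296 mol
O: 40.3 g ÷ 16.00 g/mol = 2.519 mol
Sn: 37.38 g ÷ 118.71 g/mol = 0.3149 mol
Ratios (÷ 0.3149): Cl 2.000, O 7.999, Sn 1.000
Ratio ≈ 2:8:1, so the empirical formula is Cl2O8Sn

Cl2O8Sn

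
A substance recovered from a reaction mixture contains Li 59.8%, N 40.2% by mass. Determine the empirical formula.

Assume 100 g: 59.8 g Li, 40.2 g N.
Li: 59.8 g ÷ 6.94 g/mol = 8.617 mol
N: 40.2 g ÷ 14.01 g/mol = 2.869 mol
Smallest is N at 2.869 mol; normalising gives Li 3.003, N 1.000
≈ 3:1 → Li3N

Li3N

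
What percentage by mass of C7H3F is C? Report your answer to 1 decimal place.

Molar mass = 7(12.01) + 3(1.008) + 1(19.00) = 106.094 g/mol
Mass of C per mole = 7 × 12.01 = 84.070 g
% C = 84.070 / 106.094 × 100 = 79.2%

79.2%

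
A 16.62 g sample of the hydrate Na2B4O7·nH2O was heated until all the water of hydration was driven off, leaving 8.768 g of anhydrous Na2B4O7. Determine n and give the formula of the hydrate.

Mass of water lost = 16.62 − 8.768 = 7.852 g → 7.852 / 18.02 = 0.4357 mol H2O
Molar mass of Na2B4O7 = 201.22 g/mol → mol Na2B4O7 = 8.768 / 201.22 = 0.04357
n = 0.4357 / 0.04357 = 10.00 ≈ 10 → Na2B4O7·10H2O

Na2B4O7·10H2O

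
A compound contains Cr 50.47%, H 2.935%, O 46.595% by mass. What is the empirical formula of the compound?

CrH3O3

Assume 100 g: 50.47 g Cr, 2.935 g H, 46.595 g O.
n(Cr) = 50.47/52.00 = 0.9706, n(H) = 2.935/1.008 = 2.912, n(O) = 46.595/16.00 = 2.912
Divide by the smallest (0.9706 mol Cr): Cr 1.000, H 3.000, O 3.000
≈ 1:3:3 → CrH3O3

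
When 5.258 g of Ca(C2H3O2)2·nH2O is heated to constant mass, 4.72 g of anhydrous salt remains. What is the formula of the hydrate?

Ca(C2H3O2)2·H2O

Mass of water lost = 5.258 − 4.72 = 0.538 g → 0.538 / 18.02 = 0.02986 mol H2O
Molar mass of Ca(C2H3O2)2 = 158.17 g/mol → mol Ca(C2H3O2)2 = 4.72 / 158.17 = 0.02984
n = 0.02986 / 0.02984 = 1.00 ≈ 1 → Ca(C2H3O2)2·H2O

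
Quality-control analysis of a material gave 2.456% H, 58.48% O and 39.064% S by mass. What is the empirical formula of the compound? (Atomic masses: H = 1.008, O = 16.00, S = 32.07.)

Assume 100 g: 2.456 g H, 58.48 g O, 39.064 g S.
H: 2.456 g ÷ 1.008 g/mol = 2.437 mol
O: 58.48 g ÷ 16.00 g/mol = 3.655 mol
S: 39.064 g ÷ 32.07 g/mol = 1.218 mol
Smallest is S at 1.218 mol; normalising gives H 2.000, O 3.001, S 1.000
Ratio ≈ 2:3:1, so the empirical formula is H2O3S

H2O3S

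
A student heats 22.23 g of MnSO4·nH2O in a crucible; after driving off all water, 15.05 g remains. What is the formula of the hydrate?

Mass of water lost = 22.23 − 15.05 = 7.18 g → 7.18 / 18.02 = 0.3984 mol H2O
Molar mass of MnSO4 = 151.01 g/mol → mol MnSO4 = 15.05 / 151.01 = 0.09966
n = 0.3984 / 0.09966 = 4.00 ≈ 4 → MnSO4·4H2O

MnSO4·4H2O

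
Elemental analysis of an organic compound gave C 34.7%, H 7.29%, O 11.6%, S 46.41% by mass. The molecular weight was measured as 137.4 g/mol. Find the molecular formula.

Assume 100 g: 34.7 g C, 7.29 g H, 11.6 g O, 46.41 g S.
C: 34.7 g ÷ 12.01 g/mol = 2.889 mol
H: 7.29 g ÷ 1.008 g/mol = 7.232 mol
O: 11.6 g ÷ 16.00 g/mol = 0.725 mol
S: 46.41 g ÷ 32.07 g/mol = 1.447 mol
Smallest is O at 0.725 mol; normalising gives C 3.985, H 9.975, O 1.000, S 1.996
≈ 4:10:1:2 → C4H10OS2
Empirical-formula mass = 138.26 g/mol
n = 137.4 / 138.26 = 0.99 ≈ 1
Molecular formula = empirical formula = C4H10OS2

C4H10OS2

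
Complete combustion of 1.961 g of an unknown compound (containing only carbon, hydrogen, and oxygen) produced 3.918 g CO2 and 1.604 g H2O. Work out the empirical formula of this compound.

mol C = 3.918 / 44.01 = 0.08903; mass C = 0.08903 × 12.01 = 1.069 g
mol H = 2 × (1.604 / 18.02) = 0.1780; mass H = 0.1780 × 1.008 = 0.1794 g
mass O = 1.961 − (1.249) = 0.7124 g → mol O = 0.04452
Smallest is O at 0.04452 mol; normalising gives C 2.000, H 3.999, O 1.000
→ C2H4O

C2H4O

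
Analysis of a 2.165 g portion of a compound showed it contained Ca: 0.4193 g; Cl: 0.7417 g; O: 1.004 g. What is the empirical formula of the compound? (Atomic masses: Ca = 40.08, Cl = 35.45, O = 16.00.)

Ca: 0.4193 g ÷ 40.08 g/mol = 0.01046 mol
Cl: 0.7417 g ÷ 35.45 g/mol = 0.02092 mol
O: 1.004 g ÷ 16.00 g/mol = 0.06275 mol
Divide by the smallest (0.01046 mol Ca): Ca 1.000, Cl 2.000, O 5.998
Ratio ≈ 1:2:6, so the empirical formula is CaCl2O6

CaCl2O6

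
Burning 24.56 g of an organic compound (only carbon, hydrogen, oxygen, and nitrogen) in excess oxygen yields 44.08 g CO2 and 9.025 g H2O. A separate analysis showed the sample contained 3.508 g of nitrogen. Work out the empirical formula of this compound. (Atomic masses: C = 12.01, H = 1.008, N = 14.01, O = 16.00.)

mol C = 44.08 / 44.01 = 1.002; mass C = 1.002 × 12.01 = 12.03 g
mol H = 2 × (9.025 / 18.02) = 1.002; mass H = 1.002 × 1.008 = 1.010 g
mol N = 3.508 / 14.01 = 0.2504
mass O = 24.56 − (16.55) = 8.013 g → mol O = 0.5008
Divide by the smallest (0.2504 mol N): C 4.000, H 4.000, N 1.000, O 2.000
→ C4H4NO2

C4H4NO2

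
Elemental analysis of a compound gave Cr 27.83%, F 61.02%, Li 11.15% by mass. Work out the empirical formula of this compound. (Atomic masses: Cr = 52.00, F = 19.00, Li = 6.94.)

CrF6Li3

Assume 100 g: 27.83 g Cr, 61.02 g F, 11.15 g Li.
n(Cr) = 27.83/52.00 = 0.5352, n(F) = 61.02/19.00 = 3.212, n(Li) = 11.15/6.94 = 1.607
Smallest is Cr at 0.5352 mol; normalising gives Cr 1.000, F 6.001, Li 3.002
Ratio ≈ 1:6:3, so the empirical formula is CrF6Li3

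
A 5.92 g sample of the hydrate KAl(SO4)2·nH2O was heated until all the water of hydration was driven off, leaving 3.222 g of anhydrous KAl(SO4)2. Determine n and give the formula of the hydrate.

KAl(SO4)2·12H2O

Mass of water lost = 5.92 − 3.222 = 2.698 g → 2.698 / 18.02 = 0.1497 mol H2O
Molar mass of KAl(SO4)2 = 258.22 g/mol → mol KAl(SO4)2 = 3.222 / 258.22 = 0.01248
n = 0.1497 / 0.01248 = 12.00 ≈ 12 → KAl(SO4)2·12H2O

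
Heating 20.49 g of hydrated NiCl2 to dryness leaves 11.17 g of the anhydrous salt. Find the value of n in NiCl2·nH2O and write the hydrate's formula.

Mass of water lost = 20.49 − 11.17 = 9.32 g → 9.32 / 18.02 = 0.5172 mol H2O
Molar mass of NiCl2 = 129.59 g/mol → mol NiCl2 = 11.17 / 129.59 = 0.08619
n = 0.5172 / 0.08619 = 6.00 ≈ 6 → NiCl2·6H2O

NiCl2·6H2O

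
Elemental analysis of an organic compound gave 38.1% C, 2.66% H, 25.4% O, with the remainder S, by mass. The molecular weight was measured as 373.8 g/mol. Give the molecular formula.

Assume 100 g: 38.1 g C, 2.66 g H, 25.4 g O, 33.84 g S.
n(C) = 38.1/12.01 = 3.172, n(H) = 2.66/1.008 = 2.639, n(O) = 25.4/16.00 = 1.587, n(S) = 33.84/32.07 = 1.055
Divide by the smallest (1.055 mol S): C 3.006, H 2.501, O 1.504, S 1.000
×2: C 6.01, H 5.00, O 3.01, S 2.00 → C6H5O3S2
Empirical-formula mass = 189.24 g/mol
n = 373.8 / 189.24 = 1.98 ≈ 2
Molecular formula = (C6H5O3S2)×2 = C12H10O6S4

C12H10O6S4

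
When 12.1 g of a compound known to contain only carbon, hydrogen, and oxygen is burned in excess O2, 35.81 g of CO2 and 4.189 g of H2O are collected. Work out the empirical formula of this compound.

mol C = 35.81 / 44.01 = 0.8137; mass C = 0.8137 × 12.01 = 9.772 g
mol H = 2 × (4.189 / 18.02) = 0.4649; mass H = 0.4649 × 1.008 = 0.4686 g
mass O = 12.1 − (10.24) = 1.859 g → mol O = 0.1162
Smallest is O at 0.1162 mol; normalising gives C 7.003, H 4.001, O 1.000
→ C7H4O

C7H4O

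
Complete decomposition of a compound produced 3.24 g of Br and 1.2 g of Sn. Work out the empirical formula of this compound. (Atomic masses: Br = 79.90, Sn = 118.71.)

Br4Sn

Moles — Br: 3.24 / 79.90 = 0.04055 mol; Sn: 1.2 / 118.71 = 0.01011 mol
Smallest is Sn at 0.01011 mol; normalising gives Br 4.011, Sn 1.000
Ratio ≈ 4:1, so the empirical formula is Br4Sn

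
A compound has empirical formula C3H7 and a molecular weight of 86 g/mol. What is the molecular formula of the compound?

C6H14

Empirical-formula mass = 43.09 g/mol
n = 86 / 43.09 = 2.00 ≈ 2
Molecular formula = (C3H7)2 = C6H14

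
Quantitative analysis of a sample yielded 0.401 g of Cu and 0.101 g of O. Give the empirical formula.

CuO

Cu: 0.401 g ÷ 63.55 g/mol = 0.00631 mol
O: 0.101 g ÷ 16.00 g/mol = 0.006313 mol
Ratios (÷ 0.00631): Cu 1.000, O 1.000
≈ 1:1 → CuO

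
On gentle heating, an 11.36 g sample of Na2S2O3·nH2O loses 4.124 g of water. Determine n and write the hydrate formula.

Mass of anhydrous Na2S2O3 = 11.36 − 4.124 = 7.236 g
mol H2O = 4.124 / 18.02 = 0.2289
Molar mass of Na2S2O3 = 158.12 g/mol → mol Na2S2O3 = 7.236 / 158.12 = 0.04576
n = 0.2289 / 0.04576 = 5.00 ≈ 5 → Na2S2O3·5H2O

Na2S2O3·5H2O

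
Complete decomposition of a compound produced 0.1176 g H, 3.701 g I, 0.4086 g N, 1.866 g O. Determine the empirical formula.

Moles — H: 0.1176 / 1.008 = 0.1167 mol; I: 3.701 / 126.90 = 0.02916 mol; N: 0.4086 / 14.01 = 0.02916 mol; O: 1.866 / 16.00 = 0.1166 mol
Divide by the smallest (0.02916 mol I): H 4.000, I 1.000, N 1.000, O 3.999
≈ 4:1:1:4 → H4INO4

H4INO4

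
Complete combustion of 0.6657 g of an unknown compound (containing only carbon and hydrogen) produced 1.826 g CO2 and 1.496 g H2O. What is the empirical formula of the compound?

mol C = 1.826 / 44.01 = 0.04149; mass C = 0.04149 × 12.01 = 0.4983 g
mol H = 2 × (1.496 / 18.02) = 0.1660; mass H = 0.1660 × 1.008 = 0.1674 g
Divide by the smallest (0.04149 mol C): C 1.000, H 4.002
Ratio ≈ 1:4, so the empirical formula is CH4

CH4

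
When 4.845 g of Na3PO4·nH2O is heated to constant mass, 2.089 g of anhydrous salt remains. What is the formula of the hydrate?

Na3PO4·12H2O

Mass of water lost = 4.845 − 2.089 = 2.756 g → 2.756 / 18.02 = 0.1529 mol H2O
Molar mass of Na3PO4 = 163.94 g/mol → mol Na3PO4 = 2.089 / 163.94 = 0.01274
n = 0.1529 / 0.01274 = 12.00 ≈ 12 → Na3PO4·12H2O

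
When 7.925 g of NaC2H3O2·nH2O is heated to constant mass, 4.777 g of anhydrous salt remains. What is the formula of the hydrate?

Mass of water lost = 7.925 − 4.777 = 3.148 g → 3.148 / 18.02 = 0.1747 mol H2O
Molar mass of NaC2H3O2 = 82.03 g/mol → mol NaC2H3O2 = 4.777 / 82.03 = 0.05823
n = 0.1747 / 0.05823 = 3.00 ≈ 3 → NaC2H3O2·3H2O

NaC2H3O2·3H2O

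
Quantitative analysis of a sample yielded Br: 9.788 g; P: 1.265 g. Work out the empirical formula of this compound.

Br3P

Br: 9.788 g ÷ 79.90 g/mol = 0.1225 mol
P: 1.265 g ÷ 30.97 g/mol = 0.04085 mol
Divide by the smallest (0.04085 mol P): Br 2.999, P 1.000
≈ 3:1 → Br3P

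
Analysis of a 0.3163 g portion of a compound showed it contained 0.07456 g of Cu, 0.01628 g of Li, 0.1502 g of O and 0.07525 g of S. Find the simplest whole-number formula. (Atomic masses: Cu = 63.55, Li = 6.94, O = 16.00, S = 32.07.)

Moles — Cu: 0.07456 / 63.55 = 0.001173 mol; Li: 0.01628 / 6.94 = 0.002346 mol; O: 0.1502 / 16.00 = 0.009388 mol; S: 0.07525 / 32.07 = 0.002346 mol
Smallest is Cu at 0.001173 mol; normalising gives Cu 1.000, Li 1.999, O 8.001, S 2.000
Ratio ≈ 1:2:8:2, so the empirical formula is CuLi2O8S2

CuLi2O8S2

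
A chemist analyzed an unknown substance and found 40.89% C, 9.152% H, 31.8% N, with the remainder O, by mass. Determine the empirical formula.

Assume 100 g: 40.89 g C, 9.152 g H, 31.8 g N, 18.158 g O.
Moles — C: 40.89 / 12.01 = 3.405 mol; H: 9.152 / 1.008 = 9.079 mol; N: 31.8 / 14.01 = 2.27 mol; O: 18.158 / 16.00 = 1.135 mol
Divide by the smallest (1.135 mol O): C 3.000, H 8.000, N 2.000, O 1.000
≈ 3:8:2:1 → C3H8N2O

C3H8N2O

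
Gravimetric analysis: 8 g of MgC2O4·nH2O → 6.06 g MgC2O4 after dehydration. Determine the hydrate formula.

Mass of water lost = 8 − 6.06 = 1.94 g → 1.94 / 18.02 = 0.1077 mol H2O
Molar mass of MgC2O4 = 112.33 g/mol → mol MgC2O4 = 6.06 / 112.33 = 0.05395
n = 0.1077 / 0.05395 = 2.00 ≈ 2 → MgC2O4·2H2O

MgC2O4·2H2O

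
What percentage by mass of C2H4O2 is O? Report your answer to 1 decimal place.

Molar mass = 2(12.01) + 4(1.008) + 2(16.00) = 60.052 g/mol
Mass of O per mole = 2 × 16.00 = 32.000 g
% O = 32.000 / 60.052 × 100 = 53.3%

53.3%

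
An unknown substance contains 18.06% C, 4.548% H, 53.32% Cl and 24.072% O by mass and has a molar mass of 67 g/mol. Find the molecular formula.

Assume 100 g: 18.06 g C, 4.548 g H, 53.32 g Cl, 24.072 g O.
n(C) = 18.06/12.01 = 1.504, n(H) = 4.548/1.008 = 4.512, n(Cl) = 53.32/35.45 = 1.504, n(O) = 24.072/16.00 = 1.504
Ratios (÷ 1.504): C 1.000, H 3.000, Cl 1.000, O 1.001
≈ 1:3:1:1 → CH3ClO
Empirical-formula mass = 66.48 g/mol
n = 67 / 66.48 = 1.01 ≈ 1
Molecular formula = empirical formula = CH3ClO

CH3ClO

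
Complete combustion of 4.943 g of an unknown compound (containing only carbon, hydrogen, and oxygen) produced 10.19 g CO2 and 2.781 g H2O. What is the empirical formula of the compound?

mol C = 10.19 / 44.01 = 0.2315; mass C = 0.2315 × 12.01 = 2.781 g
mol H = 2 × (2.781 / 18.02) = 0.3087; mass H = 0.3087 × 1.008 = 0.3111 g
mass O = 4.943 − (3.092) = 1.851 g → mol O = 0.1157
Divide by the smallest (0.1157 mol O): C 2.001, H 2.668, O 1.000
Multiply by 3: C 6.00, H 8.00, O 3.00 → C6H8O3

C6H8O3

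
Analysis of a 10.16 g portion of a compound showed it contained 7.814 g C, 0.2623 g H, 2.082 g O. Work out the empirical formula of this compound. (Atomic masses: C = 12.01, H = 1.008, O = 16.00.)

n(C) = 7.814/12.01 = 0.6506, n(H) = 0.2623/1.008 = 0.2602, n(O) = 2.082/16.00 = 0.1301
Divide by the smallest (0.1301 mol O): C 5.000, H 2.000, O 1.000
Ratio ≈ 5:2:1, so the empirical formula is C5H2O

C5H2O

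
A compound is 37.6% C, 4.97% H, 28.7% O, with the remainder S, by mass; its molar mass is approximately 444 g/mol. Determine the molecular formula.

C14H22O8S4

Assume 100 g: 37.6 g C, 4.97 g H, 28.7 g O, 28.73 g S.
C: 37.6 g ÷ 12.01 g/mol = 3.131 mol
H: 4.97 g ÷ 1.008 g/mol = 4.931 mol
O: 28.7 g ÷ 16.00 g/mol = 1.794 mol
S: 28.73 g ÷ 32.07 g/mol = 0.8959 mol
Ratios (÷ 0.8959): C 3.495, H 5.504, O 2.002, S 1.000
×2: C 6.99, H 11.01, O 4.00, S 2.00 → C7H11O4S2
Empirical-formula mass = 223.30 g/mol
n = 444 / 223.30 = 1.99 ≈ 2
Molecular formula = (C7H11O4S2)×2 = C14H22O8S4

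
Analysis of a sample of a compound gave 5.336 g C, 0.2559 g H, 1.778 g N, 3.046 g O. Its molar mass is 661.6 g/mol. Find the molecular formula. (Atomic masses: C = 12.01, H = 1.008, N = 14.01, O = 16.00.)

C: 5.336 g ÷ 12.01 g/mol = 0.4443 mol
H: 0.2559 g ÷ 1.008 g/mol = 0.2539 mol
N: 1.778 g ÷ 14.01 g/mol = 0.1269 mol
O: 3.046 g ÷ 16.00 g/mol = 0.1904 mol
Ratios (÷ 0.1269): C 3.501, H 2.000, N 1.000, O 1.500
×2: C 7.00, H 4.00, N 2.00, O 3.00 → C7H4N2O3
Empirical-formula mass = 164.12 g/mol
n = 661.6 / 164.12 = 4.03 ≈ 4
Molecular formula = (C7H4N2O3)×4 = C28H16N8O12

C28H16N8O12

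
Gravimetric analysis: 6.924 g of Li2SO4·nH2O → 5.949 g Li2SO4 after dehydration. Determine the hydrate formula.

Mass of water lost = 6.924 − 5.949 = 0.975 g → 0.975 / 18.02 = 0.05411 mol H2O
Molar mass of Li2SO4 = 109.95 g/mol → mol Li2SO4 = 5.949 / 109.95 = 0.05411
n = 0.05411 / 0.05411 = 1.00 ≈ 1 → Li2SO4·H2O

Li2SO4·H2O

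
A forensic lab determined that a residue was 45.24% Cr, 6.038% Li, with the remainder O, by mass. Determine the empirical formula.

Assume 100 g: 45.24 g Cr, 6.038 g Li, 48.722 g O.
n(Cr) = 45.24/52.00 = 0.87, n(Li) = 6.038/6.94 = 0.87, n(O) = 48.722/16.00 = 3.045
Ratios (÷ 0.87): Cr 1.000, Li 1.000, O 3.500
Scaling by 2: Cr 2.00, Li 2.00, O 7.00 → Cr2Li2O7

Cr2Li2O7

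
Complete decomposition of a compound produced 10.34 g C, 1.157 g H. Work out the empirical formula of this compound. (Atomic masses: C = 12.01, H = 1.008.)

n(C) = 10.34/12.01 = 0.8609, n(H) = 1.157/1.008 = 1.148
Divide by the smallest (0.8609 mol C): C 1.000, H 1.333
Scaling by 3: C 3.00, H 4.00 → C3H4

C3H4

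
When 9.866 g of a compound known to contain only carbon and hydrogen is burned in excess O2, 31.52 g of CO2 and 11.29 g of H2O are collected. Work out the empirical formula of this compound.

C4H7

mol C = 31.52 / 44.01 = 0.7162; mass C = 0.7162 × 12.01 = 8.602 g
mol H = 2 × (11.29 / 18.02) = 1.253; mass H = 1.253 × 1.008 = 1.263 g
Smallest is C at 0.7162 mol; normalising gives C 1.000, H 1.750
Multiply by 4: C 4.00, H 7.00 → C4H7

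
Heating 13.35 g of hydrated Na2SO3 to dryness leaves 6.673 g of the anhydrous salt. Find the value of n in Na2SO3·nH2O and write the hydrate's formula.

Mass of water lost = 13.35 − 6.673 = 6.677 g → 6.677 / 18.02 = 0.3705 mol H2O
Molar mass of Na2SO3 = 126.05 g/mol → mol Na2SO3 = 6.673 / 126.05 = 0.05294
n = 0.3705 / 0.05294 = 7.00 ≈ 7 → Na2SO3·7H2O

Na2SO3·7H2O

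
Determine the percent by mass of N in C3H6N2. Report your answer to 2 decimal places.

Molar mass = 3(12.01) + 6(1.008) + 2(14.01) = 70.098 g/mol
Mass of N per mole = 2 × 14.01 = 28.020 g
% N = 28.020 / 70.098 × 100 = 39.97%

39.97%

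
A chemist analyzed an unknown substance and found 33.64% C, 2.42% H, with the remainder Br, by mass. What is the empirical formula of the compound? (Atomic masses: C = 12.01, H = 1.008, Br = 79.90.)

C7H6Br2

Assume 100 g: 33.64 g C, 2.42 g H, 63.94 g Br.
C: 33.64 g ÷ 12.01 g/mol = 2.801 mol
H: 2.42 g ÷ 1.008 g/mol = 2.401 mol
Br: 63.94 g ÷ 79.90 g/mol = 0.8003 mol
Divide by the smallest (0.8003 mol Br): C 3.500, H 3.000, Br 1.000
Multiply by 2: C 7.00, H 6.00, Br 2.00 → C7H6Br2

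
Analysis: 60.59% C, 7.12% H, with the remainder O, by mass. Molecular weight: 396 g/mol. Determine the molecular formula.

C20H28O8

Assume 100 g: 60.59 g C, 7.12 g H, 32.29 g O.
Moles — C: 60.59 / 12.01 = 5.045 mol; H: 7.12 / 1.008 = 7.063 mol; O: 32.29 / 16.00 = 2.018 mol
Divide by the smallest (2.018 mol O): C 2.500, H 3.500, O 1.000
Multiply by 2: C 5.00, H 7.00, O 2.00 → C5H7O2
Empirical-formula mass = 99.11 g/mol
n = 396 / 99.11 = 4.00 ≈ 4
Molecular formula = (C5H7O2)×4 = C20H28O8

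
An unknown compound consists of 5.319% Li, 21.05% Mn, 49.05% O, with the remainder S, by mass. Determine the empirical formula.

Assume 100 g: 5.319 g Li, 21.05 g Mn, 49.05 g O, 24.581 g S.
Moles — Li: 5.319 / 6.94 = 0.7664 mol; Mn: 21.05 / 54.94 = 0.3831 mol; O: 49.05 / 16.00 = 3.066 mol; S: 24.581 / 32.07 = 0.7665 mol
Smallest is Mn at 0.3831 mol; normalising gives Li 2.000, Mn 1.000, O 8.001, S 2.000
≈ 2:1:8:2 → Li2MnO8S2

Li2MnO8S2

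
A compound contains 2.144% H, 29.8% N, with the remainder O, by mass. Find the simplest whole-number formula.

Assume 100 g: 2.144 g H, 29.8 g N, 68.056 g O.
Moles — H: 2.144 / 1.008 = 2.127 mol; N: 29.8 / 14.01 = 2.127 mol; O: 68.056 / 16.00 = 4.253 mol
Divide by the smallest (2.127 mol H): H 1.000, N 1.000, O 2.000
→ HNO2

HNO2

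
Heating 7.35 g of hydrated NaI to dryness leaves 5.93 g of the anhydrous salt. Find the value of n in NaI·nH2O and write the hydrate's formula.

Mass of water lost = 7.35 − 5.93 = 1.42 g → 1.42 / 18.02 = 0.0788 mol H2O
Molar mass of NaI = 149.89 g/mol → mol NaI = 5.93 / 149.89 = 0.03956
n = 0.0788 / 0.03956 = 1.99 ≈ 2 → NaI·2H2O

NaI·2H2O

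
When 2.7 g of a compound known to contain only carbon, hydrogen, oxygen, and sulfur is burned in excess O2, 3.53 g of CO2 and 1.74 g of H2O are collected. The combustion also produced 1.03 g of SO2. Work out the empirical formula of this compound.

mol C = 3.53 / 44.01 = 0.08021; mass C = 0.08021 × 12.01 = 0.9633 g
mol H = 2 × (1.74 / 18.02) = 0.1931; mass H = 0.1931 × 1.008 = 0.1947 g
mol S = 1.03 / 64.07 = 0.01608; mass S = 0.5156 g
mass O = 2.7 − (1.674) = 1.026 g → mol O = 0.06415
Divide by the smallest (0.01608 mol S): C 4.989, H 12.013, O 3.991, S 1.000
≈ 5:12:4:1 → C5H12O4S

C5H12O4S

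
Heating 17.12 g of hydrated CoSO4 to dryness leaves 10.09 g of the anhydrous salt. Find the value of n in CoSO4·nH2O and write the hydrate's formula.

Mass of water lost = 17.12 − 10.09 = 7.03 g → 7.03 / 18.02 = 0.3901 mol H2O
Molar mass of CoSO4 = 155.00 g/mol → mol CoSO4 = 10.09 / 155.00 = 0.0651
n = 0.3901 / 0.0651 = 5.99 ≈ 6 → CoSO4·6H2O

CoSO4·6H2O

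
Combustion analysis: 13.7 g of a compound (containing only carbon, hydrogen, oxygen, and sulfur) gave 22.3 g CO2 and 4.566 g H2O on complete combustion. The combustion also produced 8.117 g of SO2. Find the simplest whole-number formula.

mol C = 22.3 / 44.01 = 0.5067; mass C = 0.5067 × 12.01 = 6.086 g
mol H = 2 × (4.566 / 18.02) = 0.5068; mass H = 0.5068 × 1.008 = 0.5108 g
mol S = 8.117 / 64.07 = 0.1267; mass S = 4.063 g
mass O = 13.7 − (10.66) = 3.041 g → mol O = 0.1900
Divide by the smallest (0.1267 mol S): C 4.000, H 4.000, O 1.500, S 1.000
×2: C 8.00, H 8.00, O 3.00, S 2.00 → C8H8O3S2

C8H8O3S2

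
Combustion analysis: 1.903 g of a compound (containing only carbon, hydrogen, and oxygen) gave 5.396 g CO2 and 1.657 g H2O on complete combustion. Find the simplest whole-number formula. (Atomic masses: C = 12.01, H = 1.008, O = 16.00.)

C8H12O

mol C = 5.396 / 44.01 = 0.1226; mass C = 0.1226 × 12.01 = 1.473 g
mol H = 2 × (1.657 / 18.02) = 0.1839; mass H = 0.1839 × 1.008 = 0.1854 g
mass O = 1.903 − (1.658) = 0.2451 g → mol O = 0.01532
Divide by the smallest (0.01532 mol O): C 8.004, H 12.006, O 1.000
Ratio ≈ 8:12:1, so the empirical formula is C8H12O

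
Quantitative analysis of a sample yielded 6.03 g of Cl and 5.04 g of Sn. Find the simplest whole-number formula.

n(Cl) = 6.03/35.45 = 0.1701, n(Sn) = 5.04/118.71 = 0.04246
Ratios (÷ 0.04246): Cl 4.006, Sn 1.000
≈ 4:1 → Cl4Sn

Cl4Sn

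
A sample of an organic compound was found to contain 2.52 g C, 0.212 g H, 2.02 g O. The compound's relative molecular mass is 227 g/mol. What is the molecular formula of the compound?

C10H10O6

n(C) = 2.52/12.01 = 0.2098, n(H) = 0.212/1.008 = 0.2103, n(O) = 2.02/16.00 = 0.1263
Divide by the smallest (0.1263 mol O): C 1.662, H 1.666, O 1.000
Scaling by 3: C 4.99, H 5.00, O 3.00 → C5H5O3
Empirical-formula mass = 113.09 g/mol
n = 227 / 113.09 = 2.01 ≈ 2
Molecular formula = (C5H5O3)×2 = C10H10O6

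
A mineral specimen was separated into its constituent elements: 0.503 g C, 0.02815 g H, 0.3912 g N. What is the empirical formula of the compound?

Moles — C: 0.503 / 12.01 = 0.04188 mol; H: 0.02815 / 1.008 = 0.02793 mol; N: 0.3912 / 14.01 = 0.02792 mol
Smallest is N at 0.02792 mol; normalising gives C 1.500, H 1.000, N 1.000
Scaling by 2: C 3.00, H 2.00, N 2.00 → C3H2N2

C3H2N2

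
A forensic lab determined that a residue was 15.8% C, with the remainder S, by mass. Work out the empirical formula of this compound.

CS2

Assume 100 g: 15.8 g C, 84.2 g S.
Moles — C: 15.8 / 12.01 = 1.316 mol; S: 84.2 / 32.07 = 2.626 mol
Smallest is C at 1.316 mol; normalising gives C 1.000, S 1.996
Ratio ≈ 1:2, so the empirical formula is CS2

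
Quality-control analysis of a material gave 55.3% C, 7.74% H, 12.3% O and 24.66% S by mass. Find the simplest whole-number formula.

C6H10OS

Assume 100 g: 55.3 g C, 7.74 g H, 12.3 g O, 24.66 g S.
C: 55.3 g ÷ 12.01 g/mol = 4.604 mol
H: 7.74 g ÷ 1.008 g/mol = 7.679 mol
O: 12.3 g ÷ 16.00 g/mol = 0.7688 mol
S: 24.66 g ÷ 32.07 g/mol = 0.7689 mol
Ratios (÷ 0.7688): C 5.990, H 9.988, O 1.000, S 1.000
≈ 6:10:1:1 → C6H10OS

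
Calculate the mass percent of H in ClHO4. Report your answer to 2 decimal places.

Molar mass = 1(35.45) + 1(1.008) + 4(16.00) = 100.458 g/mol
Mass of H per mole = 1 × 1.008 = 1.008 g
% H = 1.008 / 100.458 × 100 = 1.00%

1.00%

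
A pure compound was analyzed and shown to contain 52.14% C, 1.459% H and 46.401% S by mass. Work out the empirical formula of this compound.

C3HS

Assume 100 g: 52.14 g C, 1.459 g H, 46.401 g S.
n(C) = 52.14/12.01 = 4.341, n(H) = 1.459/1.008 = 1.447, n(S) = 46.401/32.07 = 1.447
Ratios (÷ 1.447): C 3.001, H 1.000, S 1.000
Ratio ≈ 3:1:1, so the empirical formula is C3HS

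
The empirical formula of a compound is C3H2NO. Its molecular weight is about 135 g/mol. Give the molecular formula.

Empirical-formula mass = 68.06 g/mol
n = 135 / 68.06 = 1.98 ≈ 2
Molecular formula = (C3H2NO)2 = C6H4N2O2

C6H4N2O2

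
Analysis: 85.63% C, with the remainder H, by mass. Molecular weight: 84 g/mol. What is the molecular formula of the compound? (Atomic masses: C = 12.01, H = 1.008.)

Assume 100 g: 85.63 g C, 14.37 g H.
n(C) = 85.63/12.01 = 7.13, n(H) = 14.37/1.008 = 14.26
Ratios (÷ 7.13): C 1.000, H 1.999
≈ 1:2 → CH2
Empirical-formula mass = 14.03 g/mol
n = 84 / 14.03 = 5.99 ≈ 6
Molecular formula = (CH2)×6 = C6H12

C6H12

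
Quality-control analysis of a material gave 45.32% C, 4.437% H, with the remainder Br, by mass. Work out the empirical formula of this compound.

Assume 100 g: 45.32 g C, 4.437 g H, 50.243 g Br.
C: 45.32 g ÷ 12.01 g/mol = 3.774 mol
H: 4.437 g ÷ 1.008 g/mol = 4.402 mol
Br: 50.243 g ÷ 79.90 g/mol = 0.6288 mol
Smallest is Br at 0.6288 mol; normalising gives C 6.001, H 7.000, Br 1.000
→ C6H7Br

C6H7Br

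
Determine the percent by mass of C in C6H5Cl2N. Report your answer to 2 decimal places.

Molar mass = 6(12.01) + 5(1.008) + 2(35.45) + 1(14.01) = 162.010 g/mol
Mass of C per mole = 6 × 12.01 = 72.060 g
% C = 72.060 / 162.010 × 100 = 44.48%

44.48%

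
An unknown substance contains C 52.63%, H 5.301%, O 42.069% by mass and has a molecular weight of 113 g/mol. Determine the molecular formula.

Assume 100 g: 52.63 g C, 5.301 g H, 42.069 g O.
n(C) = 52.63/12.01 = 4.382, n(H) = 5.301/1.008 = 5.259, n(O) = 42.069/16.00 = 2.629
Divide by the smallest (2.629 mol O): C 1.667, H 2.000, O 1.000
×3: C 5.00, H 6.00, O 3.00 → C5H6O3
Empirical-formula mass = 114.10 g/mol
n = 113 / 114.10 = 0.99 ≈ 1
Molecular formula = empirical formula = C5H6O3

C5H6O3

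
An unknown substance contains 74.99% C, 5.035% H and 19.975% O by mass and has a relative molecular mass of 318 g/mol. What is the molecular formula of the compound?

Assume 100 g: 74.99 g C, 5.035 g H, 19.975 g O.
Moles — C: 74.99 / 12.01 = 6.244 mol; H: 5.035 / 1.008 = 4.995 mol; O: 19.975 / 16.00 = 1.248 mol
Smallest is O at 1.248 mol; normalising gives C 5.001, H 4.001, O 1.000
Ratio ≈ 5:4:1, so the empirical formula is C5H4O
Empirical-formula mass = 80.08 g/mol
n = 318 / 80.08 = 3.97 ≈ 4
Molecular formula = (C5H4O)×4 = C20H16O4

C20H16O4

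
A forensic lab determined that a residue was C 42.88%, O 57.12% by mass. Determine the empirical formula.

CO

Assume 100 g: 42.88 g C, 57.12 g O.
n(C) = 42.88/12.01 = 3.57, n(O) = 57.12/16.00 = 3.57
Divide by the smallest (3.57 mol O): C 1.000, O 1.000
→ CO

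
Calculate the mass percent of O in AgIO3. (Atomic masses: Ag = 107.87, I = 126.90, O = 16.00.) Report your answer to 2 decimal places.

16.97%

Molar mass = 1(107.87) + 1(126.90) + 3(16.00) = 282.770 g/mol
Mass of O per mole = 3 × 16.00 = 48.000 g
% O = 48.000 / 282.770 × 100 = 16.97%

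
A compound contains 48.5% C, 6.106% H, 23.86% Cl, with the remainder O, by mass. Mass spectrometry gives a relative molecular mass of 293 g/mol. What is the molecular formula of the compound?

C12H18Cl2O4

Assume 100 g: 48.5 g C, 6.106 g H, 23.86 g Cl, 21.534 g O.
C: 48.5 g ÷ 12.01 g/mol = 4.038 mol
H: 6.106 g ÷ 1.008 g/mol = 6.058 mol
Cl: 23.86 g ÷ 35.45 g/mol = 0.6731 mol
O: 21.534 g ÷ 16.00 g/mol = 1.346 mol
Divide by the smallest (0.6731 mol Cl): C 6.000, H 9.000, Cl 1.000, O 2.000
≈ 6:9:1:2 → C6H9ClO2
Empirical-formula mass = 148.58 g/mol
n = 293 / 148.58 = 1.97 ≈ 2
Molecular formula = (C6H9ClO2)×2 = C12H18Cl2O4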